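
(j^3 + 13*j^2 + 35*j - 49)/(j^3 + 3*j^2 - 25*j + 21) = (j + 7)/(j - 3)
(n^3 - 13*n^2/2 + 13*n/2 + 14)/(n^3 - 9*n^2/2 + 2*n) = (2*n^2 - 5*n - 7)/(n*(2*n - 1))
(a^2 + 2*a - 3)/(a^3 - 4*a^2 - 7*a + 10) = (a + 3)/(a^2 - 3*a - 10)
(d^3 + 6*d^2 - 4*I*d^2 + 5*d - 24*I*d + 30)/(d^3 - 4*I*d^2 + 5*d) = (d + 6)/d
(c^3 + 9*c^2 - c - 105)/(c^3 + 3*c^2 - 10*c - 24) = (c^2 + 12*c + 35)/(c^2 + 6*c + 8)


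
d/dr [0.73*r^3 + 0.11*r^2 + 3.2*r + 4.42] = 2.19*r^2 + 0.22*r + 3.2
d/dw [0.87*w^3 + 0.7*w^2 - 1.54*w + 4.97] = 2.61*w^2 + 1.4*w - 1.54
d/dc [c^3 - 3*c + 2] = 3*c^2 - 3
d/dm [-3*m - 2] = -3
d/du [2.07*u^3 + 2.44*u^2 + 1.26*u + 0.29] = 6.21*u^2 + 4.88*u + 1.26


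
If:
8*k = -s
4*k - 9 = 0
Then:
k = 9/4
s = -18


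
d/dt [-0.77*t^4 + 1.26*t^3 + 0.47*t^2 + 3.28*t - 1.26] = -3.08*t^3 + 3.78*t^2 + 0.94*t + 3.28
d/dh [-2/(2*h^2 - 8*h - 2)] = 2*(h - 2)/(-h^2 + 4*h + 1)^2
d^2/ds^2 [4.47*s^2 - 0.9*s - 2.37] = 8.94000000000000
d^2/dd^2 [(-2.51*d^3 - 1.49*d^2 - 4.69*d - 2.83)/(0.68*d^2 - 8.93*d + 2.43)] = (-1.77635683940025e-15*d^5 - 414.457414*d^3 + 333.721398*d^2 + 60.6800939999999*d - 663.145214)/(0.314432*d^6 - 12.387696*d^5 + 166.050492*d^4 - 800.657549*d^3 + 593.386317*d^2 - 158.192271*d + 14.348907)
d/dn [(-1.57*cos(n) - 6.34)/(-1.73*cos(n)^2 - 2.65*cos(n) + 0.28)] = (2.7161*cos(n)^2 + 21.9364*cos(n) + 17.2406)*sin(n)/(2.9929*cos(n)^4 + 9.169*cos(n)^3 + 6.0537*cos(n)^2 - 1.484*cos(n) + 0.0784)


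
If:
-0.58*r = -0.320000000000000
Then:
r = 0.55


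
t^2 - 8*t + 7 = (t - 7)*(t - 1)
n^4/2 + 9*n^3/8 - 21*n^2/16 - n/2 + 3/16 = (n/2 + 1/4)*(n - 1)*(n - 1/4)*(n + 3)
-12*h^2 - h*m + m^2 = (-4*h + m)*(3*h + m)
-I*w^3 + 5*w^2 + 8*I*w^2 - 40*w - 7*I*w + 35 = (w - 7)*(w + 5*I)*(-I*w + I)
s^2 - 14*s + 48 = (s - 8)*(s - 6)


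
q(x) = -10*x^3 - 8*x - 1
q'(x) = -30*x^2 - 8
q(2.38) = -154.85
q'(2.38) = -177.93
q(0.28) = -3.46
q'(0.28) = -10.35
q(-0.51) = 4.41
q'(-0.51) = -15.80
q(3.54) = -472.94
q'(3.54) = -383.95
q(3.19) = -351.14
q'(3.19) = -313.28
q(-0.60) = 5.96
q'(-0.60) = -18.80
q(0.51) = -6.41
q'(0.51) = -15.80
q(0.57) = -7.41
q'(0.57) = -17.75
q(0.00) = -1.00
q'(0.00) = -8.00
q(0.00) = -1.00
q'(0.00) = -8.00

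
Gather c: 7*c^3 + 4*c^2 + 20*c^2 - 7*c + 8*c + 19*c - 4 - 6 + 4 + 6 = 7*c^3 + 24*c^2 + 20*c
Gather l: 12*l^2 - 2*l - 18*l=12*l^2 - 20*l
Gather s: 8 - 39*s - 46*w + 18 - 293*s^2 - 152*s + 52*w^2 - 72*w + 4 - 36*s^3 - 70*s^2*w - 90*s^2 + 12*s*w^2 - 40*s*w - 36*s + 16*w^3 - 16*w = -36*s^3 + s^2*(-70*w - 383) + s*(12*w^2 - 40*w - 227) + 16*w^3 + 52*w^2 - 134*w + 30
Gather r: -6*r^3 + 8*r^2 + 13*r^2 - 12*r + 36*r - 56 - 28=-6*r^3 + 21*r^2 + 24*r - 84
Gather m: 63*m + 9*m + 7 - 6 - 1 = 72*m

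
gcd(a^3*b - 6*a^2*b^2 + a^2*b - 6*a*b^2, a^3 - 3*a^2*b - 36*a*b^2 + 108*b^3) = a - 6*b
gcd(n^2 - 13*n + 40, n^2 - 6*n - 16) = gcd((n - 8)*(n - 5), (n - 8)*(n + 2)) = n - 8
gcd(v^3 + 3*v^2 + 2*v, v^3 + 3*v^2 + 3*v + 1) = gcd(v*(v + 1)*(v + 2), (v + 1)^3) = v + 1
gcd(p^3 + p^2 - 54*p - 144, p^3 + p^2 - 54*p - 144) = p^3 + p^2 - 54*p - 144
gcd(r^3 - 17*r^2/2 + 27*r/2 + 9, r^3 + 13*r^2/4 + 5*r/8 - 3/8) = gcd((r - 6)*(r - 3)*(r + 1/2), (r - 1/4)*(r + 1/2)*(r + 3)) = r + 1/2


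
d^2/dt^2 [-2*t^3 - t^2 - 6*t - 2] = -12*t - 2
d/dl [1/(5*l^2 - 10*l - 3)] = 10*(1 - l)/(-5*l^2 + 10*l + 3)^2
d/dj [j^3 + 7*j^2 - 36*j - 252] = 3*j^2 + 14*j - 36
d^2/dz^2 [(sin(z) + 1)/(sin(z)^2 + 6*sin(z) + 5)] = (5*sin(z) + cos(z)^2 + 1)/(sin(z) + 5)^3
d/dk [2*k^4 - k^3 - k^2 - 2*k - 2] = 8*k^3 - 3*k^2 - 2*k - 2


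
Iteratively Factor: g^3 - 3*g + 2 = (g - 1)*(g^2 + g - 2) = (g - 1)*(g + 2)*(g - 1)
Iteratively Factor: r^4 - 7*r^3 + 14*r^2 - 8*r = (r - 1)*(r^3 - 6*r^2 + 8*r) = r*(r - 1)*(r^2 - 6*r + 8) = r*(r - 2)*(r - 1)*(r - 4)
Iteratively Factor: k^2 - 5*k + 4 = (k - 4)*(k - 1)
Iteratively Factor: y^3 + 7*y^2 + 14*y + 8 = (y + 4)*(y^2 + 3*y + 2) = (y + 1)*(y + 4)*(y + 2)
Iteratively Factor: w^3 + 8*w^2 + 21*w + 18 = (w + 2)*(w^2 + 6*w + 9) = (w + 2)*(w + 3)*(w + 3)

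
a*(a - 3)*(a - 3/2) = a^3 - 9*a^2/2 + 9*a/2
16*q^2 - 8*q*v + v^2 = (-4*q + v)^2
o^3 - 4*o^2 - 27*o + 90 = (o - 6)*(o - 3)*(o + 5)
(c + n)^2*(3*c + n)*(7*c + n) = 21*c^4 + 52*c^3*n + 42*c^2*n^2 + 12*c*n^3 + n^4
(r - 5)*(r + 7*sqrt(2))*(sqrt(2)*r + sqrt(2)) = sqrt(2)*r^3 - 4*sqrt(2)*r^2 + 14*r^2 - 56*r - 5*sqrt(2)*r - 70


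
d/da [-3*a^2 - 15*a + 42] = -6*a - 15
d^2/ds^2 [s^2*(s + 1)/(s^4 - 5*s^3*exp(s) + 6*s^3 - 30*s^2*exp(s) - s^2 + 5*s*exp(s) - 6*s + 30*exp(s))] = (s^2*(2*s + 2)*(5*s^3*exp(s) - 4*s^3 + 45*s^2*exp(s) - 18*s^2 + 55*s*exp(s) + 2*s - 35*exp(s) + 6)^2 + s*(s*(s + 1)*(5*s^3*exp(s) + 60*s^2*exp(s) - 12*s^2 + 145*s*exp(s) - 36*s + 20*exp(s) + 2) + 2*s*(5*s^3*exp(s) - 4*s^3 + 45*s^2*exp(s) - 18*s^2 + 55*s*exp(s) + 2*s - 35*exp(s) + 6) + 4*(s + 1)*(5*s^3*exp(s) - 4*s^3 + 45*s^2*exp(s) - 18*s^2 + 55*s*exp(s) + 2*s - 35*exp(s) + 6))*(s^4 - 5*s^3*exp(s) + 6*s^3 - 30*s^2*exp(s) - s^2 + 5*s*exp(s) - 6*s + 30*exp(s)) + (6*s + 2)*(s^4 - 5*s^3*exp(s) + 6*s^3 - 30*s^2*exp(s) - s^2 + 5*s*exp(s) - 6*s + 30*exp(s))^2)/(s^4 - 5*s^3*exp(s) + 6*s^3 - 30*s^2*exp(s) - s^2 + 5*s*exp(s) - 6*s + 30*exp(s))^3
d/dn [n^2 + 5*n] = 2*n + 5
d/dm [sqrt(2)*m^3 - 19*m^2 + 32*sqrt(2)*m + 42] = 3*sqrt(2)*m^2 - 38*m + 32*sqrt(2)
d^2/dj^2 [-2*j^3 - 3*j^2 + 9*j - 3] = -12*j - 6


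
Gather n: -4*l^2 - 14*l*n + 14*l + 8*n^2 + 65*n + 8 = -4*l^2 + 14*l + 8*n^2 + n*(65 - 14*l) + 8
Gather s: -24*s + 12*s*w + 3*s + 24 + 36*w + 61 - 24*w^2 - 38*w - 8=s*(12*w - 21) - 24*w^2 - 2*w + 77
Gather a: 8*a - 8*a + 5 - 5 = 0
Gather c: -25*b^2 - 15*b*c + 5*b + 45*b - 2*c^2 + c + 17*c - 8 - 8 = -25*b^2 + 50*b - 2*c^2 + c*(18 - 15*b) - 16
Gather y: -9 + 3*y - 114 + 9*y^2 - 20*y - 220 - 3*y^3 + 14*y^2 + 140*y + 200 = -3*y^3 + 23*y^2 + 123*y - 143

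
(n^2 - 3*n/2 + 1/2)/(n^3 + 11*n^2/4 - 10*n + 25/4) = 2*(2*n - 1)/(4*n^2 + 15*n - 25)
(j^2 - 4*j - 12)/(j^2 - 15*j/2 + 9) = 2*(j + 2)/(2*j - 3)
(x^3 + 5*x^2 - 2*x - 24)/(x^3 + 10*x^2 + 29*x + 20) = (x^2 + x - 6)/(x^2 + 6*x + 5)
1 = 1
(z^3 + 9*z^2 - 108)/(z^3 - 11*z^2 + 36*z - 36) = (z^2 + 12*z + 36)/(z^2 - 8*z + 12)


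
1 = 1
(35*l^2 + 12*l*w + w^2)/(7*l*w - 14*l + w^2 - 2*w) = (5*l + w)/(w - 2)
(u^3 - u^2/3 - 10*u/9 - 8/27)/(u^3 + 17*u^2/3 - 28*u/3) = (u^2 + u + 2/9)/(u*(u + 7))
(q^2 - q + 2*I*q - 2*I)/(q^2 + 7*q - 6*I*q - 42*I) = (q^2 + q*(-1 + 2*I) - 2*I)/(q^2 + q*(7 - 6*I) - 42*I)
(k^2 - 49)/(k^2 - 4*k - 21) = (k + 7)/(k + 3)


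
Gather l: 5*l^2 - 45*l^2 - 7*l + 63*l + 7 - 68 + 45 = -40*l^2 + 56*l - 16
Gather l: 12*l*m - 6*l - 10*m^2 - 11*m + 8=l*(12*m - 6) - 10*m^2 - 11*m + 8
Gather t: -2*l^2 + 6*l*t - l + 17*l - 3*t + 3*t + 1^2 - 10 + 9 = -2*l^2 + 6*l*t + 16*l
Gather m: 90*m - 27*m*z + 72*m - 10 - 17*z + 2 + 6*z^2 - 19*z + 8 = m*(162 - 27*z) + 6*z^2 - 36*z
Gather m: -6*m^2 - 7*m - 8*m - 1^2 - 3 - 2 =-6*m^2 - 15*m - 6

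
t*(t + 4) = t^2 + 4*t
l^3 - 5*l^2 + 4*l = l*(l - 4)*(l - 1)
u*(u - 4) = u^2 - 4*u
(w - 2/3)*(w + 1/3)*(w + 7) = w^3 + 20*w^2/3 - 23*w/9 - 14/9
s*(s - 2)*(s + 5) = s^3 + 3*s^2 - 10*s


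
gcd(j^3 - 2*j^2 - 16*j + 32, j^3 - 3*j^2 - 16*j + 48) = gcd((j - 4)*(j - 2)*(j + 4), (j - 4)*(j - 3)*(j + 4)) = j^2 - 16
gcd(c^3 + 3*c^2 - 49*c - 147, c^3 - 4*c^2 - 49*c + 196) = c^2 - 49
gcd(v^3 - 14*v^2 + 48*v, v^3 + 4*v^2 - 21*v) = v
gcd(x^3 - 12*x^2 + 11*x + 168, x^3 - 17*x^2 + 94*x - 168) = x - 7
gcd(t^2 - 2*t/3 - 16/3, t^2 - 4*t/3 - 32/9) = t - 8/3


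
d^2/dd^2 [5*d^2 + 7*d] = 10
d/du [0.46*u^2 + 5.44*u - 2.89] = 0.92*u + 5.44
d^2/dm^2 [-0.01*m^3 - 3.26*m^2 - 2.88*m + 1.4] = -0.06*m - 6.52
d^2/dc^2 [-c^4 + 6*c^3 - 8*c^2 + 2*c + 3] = -12*c^2 + 36*c - 16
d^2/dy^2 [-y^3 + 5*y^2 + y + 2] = 10 - 6*y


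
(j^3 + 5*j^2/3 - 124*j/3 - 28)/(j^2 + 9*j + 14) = (j^2 - 16*j/3 - 4)/(j + 2)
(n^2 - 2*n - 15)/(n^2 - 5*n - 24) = (n - 5)/(n - 8)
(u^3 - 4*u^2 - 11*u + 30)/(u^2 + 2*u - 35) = (u^2 + u - 6)/(u + 7)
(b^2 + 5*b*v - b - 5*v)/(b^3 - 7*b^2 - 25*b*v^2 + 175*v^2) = (1 - b)/(-b^2 + 5*b*v + 7*b - 35*v)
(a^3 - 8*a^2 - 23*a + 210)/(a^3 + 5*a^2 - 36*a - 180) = (a - 7)/(a + 6)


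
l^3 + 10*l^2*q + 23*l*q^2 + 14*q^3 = (l + q)*(l + 2*q)*(l + 7*q)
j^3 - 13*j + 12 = (j - 3)*(j - 1)*(j + 4)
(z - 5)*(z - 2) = z^2 - 7*z + 10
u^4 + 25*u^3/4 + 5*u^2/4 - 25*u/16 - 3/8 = (u - 1/2)*(u + 1/4)*(u + 1/2)*(u + 6)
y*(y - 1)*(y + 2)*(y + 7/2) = y^4 + 9*y^3/2 + 3*y^2/2 - 7*y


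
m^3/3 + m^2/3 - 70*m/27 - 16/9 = (m/3 + 1)*(m - 8/3)*(m + 2/3)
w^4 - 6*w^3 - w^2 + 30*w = w*(w - 5)*(w - 3)*(w + 2)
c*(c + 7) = c^2 + 7*c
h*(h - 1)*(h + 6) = h^3 + 5*h^2 - 6*h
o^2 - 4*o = o*(o - 4)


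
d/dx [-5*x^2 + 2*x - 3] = 2 - 10*x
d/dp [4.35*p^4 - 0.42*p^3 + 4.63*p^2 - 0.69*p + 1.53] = 17.4*p^3 - 1.26*p^2 + 9.26*p - 0.69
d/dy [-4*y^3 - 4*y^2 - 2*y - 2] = -12*y^2 - 8*y - 2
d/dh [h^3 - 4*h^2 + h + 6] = 3*h^2 - 8*h + 1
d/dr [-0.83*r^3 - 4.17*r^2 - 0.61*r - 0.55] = -2.49*r^2 - 8.34*r - 0.61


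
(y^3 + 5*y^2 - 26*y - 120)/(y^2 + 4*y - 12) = (y^2 - y - 20)/(y - 2)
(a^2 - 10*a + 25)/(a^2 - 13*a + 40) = (a - 5)/(a - 8)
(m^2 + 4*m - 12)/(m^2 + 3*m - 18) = (m - 2)/(m - 3)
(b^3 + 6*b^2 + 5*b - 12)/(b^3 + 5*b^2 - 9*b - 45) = (b^2 + 3*b - 4)/(b^2 + 2*b - 15)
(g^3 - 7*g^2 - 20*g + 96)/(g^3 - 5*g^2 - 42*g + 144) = (g + 4)/(g + 6)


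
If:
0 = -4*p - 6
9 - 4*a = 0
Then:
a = 9/4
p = -3/2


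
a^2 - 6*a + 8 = (a - 4)*(a - 2)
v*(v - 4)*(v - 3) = v^3 - 7*v^2 + 12*v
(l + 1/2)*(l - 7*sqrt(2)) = l^2 - 7*sqrt(2)*l + l/2 - 7*sqrt(2)/2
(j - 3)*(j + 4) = j^2 + j - 12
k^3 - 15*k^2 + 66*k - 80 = (k - 8)*(k - 5)*(k - 2)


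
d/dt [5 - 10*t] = -10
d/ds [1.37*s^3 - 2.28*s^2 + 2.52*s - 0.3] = 4.11*s^2 - 4.56*s + 2.52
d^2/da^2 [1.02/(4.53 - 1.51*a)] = -4.651404/(1.51*a - 4.53)^3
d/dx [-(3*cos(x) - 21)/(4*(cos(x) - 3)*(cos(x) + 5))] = 3*(sin(x)^2 + 14*cos(x) - 2)*sin(x)/(4*(cos(x) - 3)^2*(cos(x) + 5)^2)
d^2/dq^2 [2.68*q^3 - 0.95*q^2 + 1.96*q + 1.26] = 16.08*q - 1.9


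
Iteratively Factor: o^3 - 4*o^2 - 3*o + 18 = (o - 3)*(o^2 - o - 6) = (o - 3)^2*(o + 2)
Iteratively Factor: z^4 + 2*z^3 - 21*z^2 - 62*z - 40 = (z + 1)*(z^3 + z^2 - 22*z - 40) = (z - 5)*(z + 1)*(z^2 + 6*z + 8) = (z - 5)*(z + 1)*(z + 4)*(z + 2)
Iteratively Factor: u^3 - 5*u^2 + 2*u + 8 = (u + 1)*(u^2 - 6*u + 8) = (u - 2)*(u + 1)*(u - 4)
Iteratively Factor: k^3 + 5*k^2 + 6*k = (k + 2)*(k^2 + 3*k) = (k + 2)*(k + 3)*(k)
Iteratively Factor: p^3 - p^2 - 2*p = (p)*(p^2 - p - 2) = p*(p + 1)*(p - 2)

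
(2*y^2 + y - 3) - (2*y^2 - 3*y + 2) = 4*y - 5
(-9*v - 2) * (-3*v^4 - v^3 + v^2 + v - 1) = 27*v^5 + 15*v^4 - 7*v^3 - 11*v^2 + 7*v + 2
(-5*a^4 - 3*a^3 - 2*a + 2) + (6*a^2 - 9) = -5*a^4 - 3*a^3 + 6*a^2 - 2*a - 7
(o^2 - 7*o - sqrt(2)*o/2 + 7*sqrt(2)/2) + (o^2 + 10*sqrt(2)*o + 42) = 2*o^2 - 7*o + 19*sqrt(2)*o/2 + 7*sqrt(2)/2 + 42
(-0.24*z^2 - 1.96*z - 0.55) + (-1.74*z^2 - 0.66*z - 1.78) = -1.98*z^2 - 2.62*z - 2.33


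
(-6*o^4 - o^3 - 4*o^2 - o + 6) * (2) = -12*o^4 - 2*o^3 - 8*o^2 - 2*o + 12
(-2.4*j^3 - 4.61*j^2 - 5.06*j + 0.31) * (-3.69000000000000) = 8.856*j^3 + 17.0109*j^2 + 18.6714*j - 1.1439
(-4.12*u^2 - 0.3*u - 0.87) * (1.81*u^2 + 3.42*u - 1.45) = -7.4572*u^4 - 14.6334*u^3 + 3.3733*u^2 - 2.5404*u + 1.2615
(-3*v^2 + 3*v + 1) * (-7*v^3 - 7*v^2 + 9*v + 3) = 21*v^5 - 55*v^3 + 11*v^2 + 18*v + 3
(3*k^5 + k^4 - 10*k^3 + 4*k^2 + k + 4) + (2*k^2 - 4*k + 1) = 3*k^5 + k^4 - 10*k^3 + 6*k^2 - 3*k + 5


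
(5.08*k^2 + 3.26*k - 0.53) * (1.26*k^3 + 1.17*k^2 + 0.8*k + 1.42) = 6.4008*k^5 + 10.0512*k^4 + 7.2104*k^3 + 9.2015*k^2 + 4.2052*k - 0.7526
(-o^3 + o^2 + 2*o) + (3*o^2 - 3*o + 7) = -o^3 + 4*o^2 - o + 7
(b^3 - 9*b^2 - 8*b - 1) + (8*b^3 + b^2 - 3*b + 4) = 9*b^3 - 8*b^2 - 11*b + 3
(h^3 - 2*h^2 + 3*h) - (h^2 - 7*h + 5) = h^3 - 3*h^2 + 10*h - 5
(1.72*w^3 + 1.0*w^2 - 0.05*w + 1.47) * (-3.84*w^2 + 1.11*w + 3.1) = -6.6048*w^5 - 1.9308*w^4 + 6.634*w^3 - 2.6003*w^2 + 1.4767*w + 4.557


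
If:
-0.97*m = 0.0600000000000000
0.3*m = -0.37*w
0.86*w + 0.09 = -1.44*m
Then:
No Solution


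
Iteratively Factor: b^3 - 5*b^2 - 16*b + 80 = (b + 4)*(b^2 - 9*b + 20) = (b - 5)*(b + 4)*(b - 4)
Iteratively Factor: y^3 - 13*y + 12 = (y - 3)*(y^2 + 3*y - 4) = (y - 3)*(y + 4)*(y - 1)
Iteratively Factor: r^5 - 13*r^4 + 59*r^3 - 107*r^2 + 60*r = (r - 5)*(r^4 - 8*r^3 + 19*r^2 - 12*r) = (r - 5)*(r - 1)*(r^3 - 7*r^2 + 12*r) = r*(r - 5)*(r - 1)*(r^2 - 7*r + 12) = r*(r - 5)*(r - 3)*(r - 1)*(r - 4)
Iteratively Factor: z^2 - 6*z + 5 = (z - 1)*(z - 5)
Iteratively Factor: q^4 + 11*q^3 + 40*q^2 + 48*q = (q)*(q^3 + 11*q^2 + 40*q + 48) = q*(q + 4)*(q^2 + 7*q + 12) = q*(q + 3)*(q + 4)*(q + 4)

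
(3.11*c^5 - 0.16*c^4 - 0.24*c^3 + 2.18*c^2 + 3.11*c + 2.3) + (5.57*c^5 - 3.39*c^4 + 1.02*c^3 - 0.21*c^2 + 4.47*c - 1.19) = 8.68*c^5 - 3.55*c^4 + 0.78*c^3 + 1.97*c^2 + 7.58*c + 1.11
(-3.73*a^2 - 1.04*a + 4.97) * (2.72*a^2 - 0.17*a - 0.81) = -10.1456*a^4 - 2.1947*a^3 + 16.7165*a^2 - 0.00249999999999995*a - 4.0257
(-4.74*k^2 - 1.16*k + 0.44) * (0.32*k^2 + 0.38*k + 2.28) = -1.5168*k^4 - 2.1724*k^3 - 11.1072*k^2 - 2.4776*k + 1.0032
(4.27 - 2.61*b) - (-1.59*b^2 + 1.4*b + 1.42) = 1.59*b^2 - 4.01*b + 2.85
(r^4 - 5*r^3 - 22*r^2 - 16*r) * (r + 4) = r^5 - r^4 - 42*r^3 - 104*r^2 - 64*r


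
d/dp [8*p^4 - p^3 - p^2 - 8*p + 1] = 32*p^3 - 3*p^2 - 2*p - 8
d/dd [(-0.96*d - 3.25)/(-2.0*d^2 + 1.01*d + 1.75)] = (-1.92*d^2 - 13.0*d + 1.6025)/(4.0*d^4 - 4.04*d^3 - 5.9799*d^2 + 3.535*d + 3.0625)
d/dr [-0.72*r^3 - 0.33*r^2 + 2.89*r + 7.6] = -2.16*r^2 - 0.66*r + 2.89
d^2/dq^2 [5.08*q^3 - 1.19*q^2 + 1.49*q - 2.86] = 30.48*q - 2.38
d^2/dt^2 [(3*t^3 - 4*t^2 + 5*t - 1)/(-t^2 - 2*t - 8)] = 2*(-t^3 - 237*t^2 - 450*t + 332)/(t^6 + 6*t^5 + 36*t^4 + 104*t^3 + 288*t^2 + 384*t + 512)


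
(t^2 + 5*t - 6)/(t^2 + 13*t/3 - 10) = 3*(t - 1)/(3*t - 5)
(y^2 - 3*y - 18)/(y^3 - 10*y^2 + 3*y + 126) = 1/(y - 7)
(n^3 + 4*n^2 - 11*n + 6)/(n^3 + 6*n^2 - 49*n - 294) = (n^2 - 2*n + 1)/(n^2 - 49)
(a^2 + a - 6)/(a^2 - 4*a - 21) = (a - 2)/(a - 7)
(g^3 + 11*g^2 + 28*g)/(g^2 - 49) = g*(g + 4)/(g - 7)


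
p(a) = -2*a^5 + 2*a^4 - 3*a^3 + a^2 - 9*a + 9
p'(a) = -10*a^4 + 8*a^3 - 9*a^2 + 2*a - 9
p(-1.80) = 104.72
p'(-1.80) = -193.39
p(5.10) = -5956.31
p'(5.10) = -5936.88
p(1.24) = -7.48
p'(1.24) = -28.75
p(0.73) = 1.95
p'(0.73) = -12.06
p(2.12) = -79.42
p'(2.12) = -170.98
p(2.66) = -230.54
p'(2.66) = -417.43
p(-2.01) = 153.75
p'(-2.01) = -277.57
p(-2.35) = 278.94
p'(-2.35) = -472.21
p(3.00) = -414.00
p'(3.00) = -678.00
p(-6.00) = 18891.00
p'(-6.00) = -15033.00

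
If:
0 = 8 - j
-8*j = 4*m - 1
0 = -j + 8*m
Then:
No Solution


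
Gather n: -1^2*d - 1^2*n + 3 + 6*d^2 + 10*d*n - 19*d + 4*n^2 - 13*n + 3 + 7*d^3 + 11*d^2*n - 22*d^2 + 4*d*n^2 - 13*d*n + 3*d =7*d^3 - 16*d^2 - 17*d + n^2*(4*d + 4) + n*(11*d^2 - 3*d - 14) + 6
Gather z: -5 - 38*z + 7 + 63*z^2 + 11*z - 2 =63*z^2 - 27*z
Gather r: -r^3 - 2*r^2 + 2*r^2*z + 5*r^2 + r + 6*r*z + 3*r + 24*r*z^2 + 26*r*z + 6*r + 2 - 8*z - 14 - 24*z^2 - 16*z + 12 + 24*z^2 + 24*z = -r^3 + r^2*(2*z + 3) + r*(24*z^2 + 32*z + 10)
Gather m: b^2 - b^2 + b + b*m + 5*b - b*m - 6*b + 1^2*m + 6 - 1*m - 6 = 0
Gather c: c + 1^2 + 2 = c + 3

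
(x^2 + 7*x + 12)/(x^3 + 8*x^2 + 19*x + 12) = 1/(x + 1)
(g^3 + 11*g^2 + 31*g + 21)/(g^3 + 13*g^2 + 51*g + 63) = (g + 1)/(g + 3)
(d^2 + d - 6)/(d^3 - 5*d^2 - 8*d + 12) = (d^2 + d - 6)/(d^3 - 5*d^2 - 8*d + 12)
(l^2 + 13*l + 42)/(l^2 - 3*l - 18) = (l^2 + 13*l + 42)/(l^2 - 3*l - 18)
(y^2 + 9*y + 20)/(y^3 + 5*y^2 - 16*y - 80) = 1/(y - 4)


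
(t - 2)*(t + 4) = t^2 + 2*t - 8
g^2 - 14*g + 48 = (g - 8)*(g - 6)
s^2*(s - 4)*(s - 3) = s^4 - 7*s^3 + 12*s^2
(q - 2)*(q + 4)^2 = q^3 + 6*q^2 - 32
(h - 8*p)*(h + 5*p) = h^2 - 3*h*p - 40*p^2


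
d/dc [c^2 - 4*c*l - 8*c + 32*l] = 2*c - 4*l - 8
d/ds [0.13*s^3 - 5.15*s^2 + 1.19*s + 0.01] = 0.39*s^2 - 10.3*s + 1.19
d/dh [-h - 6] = -1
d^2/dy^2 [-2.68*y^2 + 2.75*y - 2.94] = -5.36000000000000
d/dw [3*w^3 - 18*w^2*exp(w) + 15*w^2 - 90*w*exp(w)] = -18*w^2*exp(w) + 9*w^2 - 126*w*exp(w) + 30*w - 90*exp(w)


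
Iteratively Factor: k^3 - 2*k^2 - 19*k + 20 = (k + 4)*(k^2 - 6*k + 5) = (k - 5)*(k + 4)*(k - 1)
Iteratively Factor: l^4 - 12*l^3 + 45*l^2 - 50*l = (l - 2)*(l^3 - 10*l^2 + 25*l) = (l - 5)*(l - 2)*(l^2 - 5*l) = l*(l - 5)*(l - 2)*(l - 5)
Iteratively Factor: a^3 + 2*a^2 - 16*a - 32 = (a + 4)*(a^2 - 2*a - 8) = (a + 2)*(a + 4)*(a - 4)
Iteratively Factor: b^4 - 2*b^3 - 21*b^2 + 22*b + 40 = (b + 4)*(b^3 - 6*b^2 + 3*b + 10) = (b + 1)*(b + 4)*(b^2 - 7*b + 10) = (b - 2)*(b + 1)*(b + 4)*(b - 5)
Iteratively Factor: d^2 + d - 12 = (d + 4)*(d - 3)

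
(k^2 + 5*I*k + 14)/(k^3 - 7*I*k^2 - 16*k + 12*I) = (k + 7*I)/(k^2 - 5*I*k - 6)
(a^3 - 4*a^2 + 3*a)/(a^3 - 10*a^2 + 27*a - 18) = a/(a - 6)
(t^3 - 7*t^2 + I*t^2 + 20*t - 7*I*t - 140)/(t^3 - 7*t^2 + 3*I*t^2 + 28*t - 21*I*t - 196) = (t + 5*I)/(t + 7*I)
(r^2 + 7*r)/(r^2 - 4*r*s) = (r + 7)/(r - 4*s)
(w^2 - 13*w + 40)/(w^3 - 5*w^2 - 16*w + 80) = (w - 8)/(w^2 - 16)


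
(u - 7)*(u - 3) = u^2 - 10*u + 21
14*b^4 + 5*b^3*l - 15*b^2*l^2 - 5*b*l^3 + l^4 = (-7*b + l)*(-b + l)*(b + l)*(2*b + l)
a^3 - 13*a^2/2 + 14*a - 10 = (a - 5/2)*(a - 2)^2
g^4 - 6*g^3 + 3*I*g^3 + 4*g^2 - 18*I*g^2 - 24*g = g*(g - 6)*(g - I)*(g + 4*I)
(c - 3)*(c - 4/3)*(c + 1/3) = c^3 - 4*c^2 + 23*c/9 + 4/3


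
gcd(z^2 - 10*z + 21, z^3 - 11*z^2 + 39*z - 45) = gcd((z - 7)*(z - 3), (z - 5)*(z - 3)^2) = z - 3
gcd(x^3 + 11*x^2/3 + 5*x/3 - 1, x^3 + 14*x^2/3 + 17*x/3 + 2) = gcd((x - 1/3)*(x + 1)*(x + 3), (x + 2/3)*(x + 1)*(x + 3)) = x^2 + 4*x + 3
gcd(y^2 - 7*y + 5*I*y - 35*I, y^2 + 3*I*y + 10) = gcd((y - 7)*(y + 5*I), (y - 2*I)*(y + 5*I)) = y + 5*I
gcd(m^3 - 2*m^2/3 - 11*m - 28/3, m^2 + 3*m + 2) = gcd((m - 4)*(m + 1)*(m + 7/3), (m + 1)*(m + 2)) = m + 1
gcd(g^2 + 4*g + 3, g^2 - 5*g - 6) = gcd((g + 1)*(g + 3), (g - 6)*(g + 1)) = g + 1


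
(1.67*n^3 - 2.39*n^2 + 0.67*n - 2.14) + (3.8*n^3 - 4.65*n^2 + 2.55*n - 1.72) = 5.47*n^3 - 7.04*n^2 + 3.22*n - 3.86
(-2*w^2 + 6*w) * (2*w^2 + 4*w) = -4*w^4 + 4*w^3 + 24*w^2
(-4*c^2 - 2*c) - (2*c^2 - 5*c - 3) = -6*c^2 + 3*c + 3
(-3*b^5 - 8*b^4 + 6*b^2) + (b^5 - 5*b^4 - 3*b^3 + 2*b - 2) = -2*b^5 - 13*b^4 - 3*b^3 + 6*b^2 + 2*b - 2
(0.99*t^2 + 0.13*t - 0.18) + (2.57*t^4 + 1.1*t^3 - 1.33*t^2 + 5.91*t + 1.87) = 2.57*t^4 + 1.1*t^3 - 0.34*t^2 + 6.04*t + 1.69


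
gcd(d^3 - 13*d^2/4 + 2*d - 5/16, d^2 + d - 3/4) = d - 1/2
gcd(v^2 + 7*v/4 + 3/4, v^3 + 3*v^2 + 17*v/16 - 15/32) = v + 3/4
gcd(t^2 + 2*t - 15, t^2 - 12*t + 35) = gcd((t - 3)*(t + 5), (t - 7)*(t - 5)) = 1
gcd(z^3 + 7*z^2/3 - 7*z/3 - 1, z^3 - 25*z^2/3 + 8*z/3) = 1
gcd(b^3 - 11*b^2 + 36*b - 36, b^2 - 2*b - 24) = b - 6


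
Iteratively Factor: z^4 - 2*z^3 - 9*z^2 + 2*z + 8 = (z - 4)*(z^3 + 2*z^2 - z - 2) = (z - 4)*(z + 2)*(z^2 - 1) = (z - 4)*(z - 1)*(z + 2)*(z + 1)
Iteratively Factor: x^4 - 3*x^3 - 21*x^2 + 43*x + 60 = (x - 3)*(x^3 - 21*x - 20) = (x - 3)*(x + 1)*(x^2 - x - 20) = (x - 3)*(x + 1)*(x + 4)*(x - 5)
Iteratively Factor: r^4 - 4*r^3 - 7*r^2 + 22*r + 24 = (r - 3)*(r^3 - r^2 - 10*r - 8) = (r - 3)*(r + 1)*(r^2 - 2*r - 8) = (r - 3)*(r + 1)*(r + 2)*(r - 4)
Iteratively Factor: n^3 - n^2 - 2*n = (n)*(n^2 - n - 2) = n*(n + 1)*(n - 2)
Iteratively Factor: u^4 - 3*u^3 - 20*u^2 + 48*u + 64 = (u - 4)*(u^3 + u^2 - 16*u - 16) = (u - 4)^2*(u^2 + 5*u + 4) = (u - 4)^2*(u + 1)*(u + 4)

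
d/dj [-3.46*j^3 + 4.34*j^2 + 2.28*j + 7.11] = -10.38*j^2 + 8.68*j + 2.28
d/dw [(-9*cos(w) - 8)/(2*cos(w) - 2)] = -17*sin(w)/(2*(cos(w) - 1)^2)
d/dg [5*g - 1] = 5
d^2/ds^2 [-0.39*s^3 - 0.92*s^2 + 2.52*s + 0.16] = -2.34*s - 1.84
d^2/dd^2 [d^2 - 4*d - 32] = 2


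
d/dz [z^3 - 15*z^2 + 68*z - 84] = 3*z^2 - 30*z + 68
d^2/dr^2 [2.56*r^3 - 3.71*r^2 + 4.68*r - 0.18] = 15.36*r - 7.42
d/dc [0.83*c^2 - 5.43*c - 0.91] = 1.66*c - 5.43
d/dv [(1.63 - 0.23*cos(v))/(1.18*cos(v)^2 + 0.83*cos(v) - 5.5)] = (-0.2714*cos(v)^2 + 3.8468*cos(v) + 0.0878999999999996)*sin(v)/(1.3924*cos(v)^4 + 1.9588*cos(v)^3 - 12.2911*cos(v)^2 - 9.13*cos(v) + 30.25)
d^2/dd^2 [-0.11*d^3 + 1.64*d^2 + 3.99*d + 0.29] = 3.28 - 0.66*d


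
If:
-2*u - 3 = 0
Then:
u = -3/2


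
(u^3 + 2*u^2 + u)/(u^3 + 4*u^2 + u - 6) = u*(u^2 + 2*u + 1)/(u^3 + 4*u^2 + u - 6)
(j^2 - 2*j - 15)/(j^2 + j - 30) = (j + 3)/(j + 6)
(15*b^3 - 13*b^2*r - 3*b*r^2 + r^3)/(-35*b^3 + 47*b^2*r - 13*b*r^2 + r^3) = (3*b + r)/(-7*b + r)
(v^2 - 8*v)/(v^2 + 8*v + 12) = v*(v - 8)/(v^2 + 8*v + 12)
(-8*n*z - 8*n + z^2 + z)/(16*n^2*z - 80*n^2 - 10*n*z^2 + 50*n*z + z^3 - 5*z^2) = (z + 1)/(-2*n*z + 10*n + z^2 - 5*z)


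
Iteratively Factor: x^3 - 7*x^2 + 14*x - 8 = (x - 1)*(x^2 - 6*x + 8) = (x - 4)*(x - 1)*(x - 2)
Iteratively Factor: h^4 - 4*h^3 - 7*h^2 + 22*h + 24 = (h - 3)*(h^3 - h^2 - 10*h - 8) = (h - 3)*(h + 1)*(h^2 - 2*h - 8) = (h - 4)*(h - 3)*(h + 1)*(h + 2)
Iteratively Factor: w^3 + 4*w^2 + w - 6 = (w - 1)*(w^2 + 5*w + 6) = (w - 1)*(w + 2)*(w + 3)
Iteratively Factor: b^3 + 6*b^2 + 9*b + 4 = (b + 1)*(b^2 + 5*b + 4) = (b + 1)^2*(b + 4)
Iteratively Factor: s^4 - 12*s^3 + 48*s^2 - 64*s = (s - 4)*(s^3 - 8*s^2 + 16*s) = s*(s - 4)*(s^2 - 8*s + 16) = s*(s - 4)^2*(s - 4)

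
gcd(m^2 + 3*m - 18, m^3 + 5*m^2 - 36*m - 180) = m + 6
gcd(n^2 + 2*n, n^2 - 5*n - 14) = n + 2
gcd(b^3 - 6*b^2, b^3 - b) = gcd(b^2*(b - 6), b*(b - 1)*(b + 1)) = b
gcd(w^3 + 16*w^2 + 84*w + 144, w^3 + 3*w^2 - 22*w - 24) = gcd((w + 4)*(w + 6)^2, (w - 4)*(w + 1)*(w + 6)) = w + 6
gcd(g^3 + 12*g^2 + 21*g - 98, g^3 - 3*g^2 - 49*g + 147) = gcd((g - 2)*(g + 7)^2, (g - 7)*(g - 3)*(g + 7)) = g + 7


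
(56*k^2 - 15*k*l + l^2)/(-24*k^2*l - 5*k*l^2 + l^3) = (-7*k + l)/(l*(3*k + l))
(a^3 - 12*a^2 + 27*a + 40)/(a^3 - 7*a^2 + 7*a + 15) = (a - 8)/(a - 3)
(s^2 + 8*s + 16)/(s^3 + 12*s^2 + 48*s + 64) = 1/(s + 4)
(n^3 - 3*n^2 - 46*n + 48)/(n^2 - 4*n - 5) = (-n^3 + 3*n^2 + 46*n - 48)/(-n^2 + 4*n + 5)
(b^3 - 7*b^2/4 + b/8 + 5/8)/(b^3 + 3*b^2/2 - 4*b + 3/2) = (8*b^2 - 6*b - 5)/(4*(2*b^2 + 5*b - 3))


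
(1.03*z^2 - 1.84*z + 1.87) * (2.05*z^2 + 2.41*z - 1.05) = 2.1115*z^4 - 1.2897*z^3 - 1.6824*z^2 + 6.4387*z - 1.9635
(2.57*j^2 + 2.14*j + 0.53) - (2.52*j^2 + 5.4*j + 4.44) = 0.0499999999999998*j^2 - 3.26*j - 3.91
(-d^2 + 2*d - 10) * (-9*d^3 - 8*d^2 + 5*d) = 9*d^5 - 10*d^4 + 69*d^3 + 90*d^2 - 50*d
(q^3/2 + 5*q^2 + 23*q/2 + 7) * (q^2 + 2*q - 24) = q^5/2 + 6*q^4 + 19*q^3/2 - 90*q^2 - 262*q - 168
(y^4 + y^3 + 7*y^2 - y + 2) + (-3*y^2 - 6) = y^4 + y^3 + 4*y^2 - y - 4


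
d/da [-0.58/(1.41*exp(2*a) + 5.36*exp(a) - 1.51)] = (1.6356*exp(a) + 3.1088)*exp(a)/(1.41*exp(2*a) + 5.36*exp(a) - 1.51)^2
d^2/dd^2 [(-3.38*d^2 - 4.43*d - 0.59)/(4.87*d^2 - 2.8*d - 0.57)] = (-302.311094*d^3 - 140.253078*d^2 - 25.511982*d - 0.582526000000003)/(115.501303*d^6 - 199.22196*d^5 + 73.986501*d^4 + 24.68312*d^3 - 8.659611*d^2 - 2.72916*d - 0.185193)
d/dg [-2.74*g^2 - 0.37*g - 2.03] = -5.48*g - 0.37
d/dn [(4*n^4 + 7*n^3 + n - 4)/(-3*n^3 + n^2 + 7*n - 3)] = (-12*n^6 + 8*n^5 + 91*n^4 + 56*n^3 - 100*n^2 + 8*n + 25)/(9*n^6 - 6*n^5 - 41*n^4 + 32*n^3 + 43*n^2 - 42*n + 9)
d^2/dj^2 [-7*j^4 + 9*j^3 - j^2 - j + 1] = -84*j^2 + 54*j - 2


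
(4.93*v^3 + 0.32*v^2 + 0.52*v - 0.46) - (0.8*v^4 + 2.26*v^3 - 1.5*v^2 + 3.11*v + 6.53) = -0.8*v^4 + 2.67*v^3 + 1.82*v^2 - 2.59*v - 6.99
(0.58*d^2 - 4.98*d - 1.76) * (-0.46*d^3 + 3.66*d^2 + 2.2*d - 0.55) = -0.2668*d^5 + 4.4136*d^4 - 16.1412*d^3 - 17.7166*d^2 - 1.133*d + 0.968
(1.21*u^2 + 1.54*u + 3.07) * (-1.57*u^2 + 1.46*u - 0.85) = -1.8997*u^4 - 0.6512*u^3 - 3.6*u^2 + 3.1732*u - 2.6095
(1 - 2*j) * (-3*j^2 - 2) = 6*j^3 - 3*j^2 + 4*j - 2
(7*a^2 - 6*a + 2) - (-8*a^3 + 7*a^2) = 8*a^3 - 6*a + 2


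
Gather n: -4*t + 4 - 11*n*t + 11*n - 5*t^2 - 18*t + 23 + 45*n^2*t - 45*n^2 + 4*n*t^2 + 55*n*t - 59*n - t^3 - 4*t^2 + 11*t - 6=n^2*(45*t - 45) + n*(4*t^2 + 44*t - 48) - t^3 - 9*t^2 - 11*t + 21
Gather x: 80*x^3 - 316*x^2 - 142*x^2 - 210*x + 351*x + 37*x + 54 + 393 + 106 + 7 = 80*x^3 - 458*x^2 + 178*x + 560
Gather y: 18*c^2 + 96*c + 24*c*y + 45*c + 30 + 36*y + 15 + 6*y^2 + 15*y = 18*c^2 + 141*c + 6*y^2 + y*(24*c + 51) + 45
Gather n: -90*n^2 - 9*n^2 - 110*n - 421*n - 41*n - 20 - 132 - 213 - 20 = -99*n^2 - 572*n - 385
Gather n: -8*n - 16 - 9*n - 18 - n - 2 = -18*n - 36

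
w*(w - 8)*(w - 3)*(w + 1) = w^4 - 10*w^3 + 13*w^2 + 24*w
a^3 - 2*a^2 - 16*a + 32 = (a - 4)*(a - 2)*(a + 4)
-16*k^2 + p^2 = (-4*k + p)*(4*k + p)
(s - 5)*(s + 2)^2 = s^3 - s^2 - 16*s - 20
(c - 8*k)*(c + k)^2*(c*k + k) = c^4*k - 6*c^3*k^2 + c^3*k - 15*c^2*k^3 - 6*c^2*k^2 - 8*c*k^4 - 15*c*k^3 - 8*k^4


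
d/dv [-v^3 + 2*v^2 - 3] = v*(4 - 3*v)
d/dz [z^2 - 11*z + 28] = 2*z - 11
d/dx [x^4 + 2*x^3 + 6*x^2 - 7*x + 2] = 4*x^3 + 6*x^2 + 12*x - 7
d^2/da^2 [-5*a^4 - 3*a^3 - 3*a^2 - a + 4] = -60*a^2 - 18*a - 6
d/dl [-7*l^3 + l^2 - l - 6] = -21*l^2 + 2*l - 1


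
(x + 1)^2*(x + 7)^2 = x^4 + 16*x^3 + 78*x^2 + 112*x + 49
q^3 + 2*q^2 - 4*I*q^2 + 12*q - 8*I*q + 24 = (q + 2)*(q - 6*I)*(q + 2*I)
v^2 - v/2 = v*(v - 1/2)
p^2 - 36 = (p - 6)*(p + 6)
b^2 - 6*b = b*(b - 6)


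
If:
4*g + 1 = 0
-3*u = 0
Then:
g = -1/4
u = 0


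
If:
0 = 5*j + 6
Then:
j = -6/5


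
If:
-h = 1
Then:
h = -1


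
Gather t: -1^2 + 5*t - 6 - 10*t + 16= 9 - 5*t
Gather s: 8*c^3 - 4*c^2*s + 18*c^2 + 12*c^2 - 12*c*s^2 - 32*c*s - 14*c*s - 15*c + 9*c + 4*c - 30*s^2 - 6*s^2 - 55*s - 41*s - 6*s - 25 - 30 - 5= 8*c^3 + 30*c^2 - 2*c + s^2*(-12*c - 36) + s*(-4*c^2 - 46*c - 102) - 60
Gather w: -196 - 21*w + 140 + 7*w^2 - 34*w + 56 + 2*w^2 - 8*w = 9*w^2 - 63*w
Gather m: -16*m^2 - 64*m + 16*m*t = -16*m^2 + m*(16*t - 64)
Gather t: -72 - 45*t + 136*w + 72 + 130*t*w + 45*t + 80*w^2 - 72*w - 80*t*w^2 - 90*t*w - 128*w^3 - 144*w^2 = t*(-80*w^2 + 40*w) - 128*w^3 - 64*w^2 + 64*w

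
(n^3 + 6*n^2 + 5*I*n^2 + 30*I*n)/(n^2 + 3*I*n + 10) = n*(n + 6)/(n - 2*I)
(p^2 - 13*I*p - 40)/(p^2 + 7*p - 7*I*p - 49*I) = (p^2 - 13*I*p - 40)/(p^2 + 7*p*(1 - I) - 49*I)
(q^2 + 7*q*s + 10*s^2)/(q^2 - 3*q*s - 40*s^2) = (q + 2*s)/(q - 8*s)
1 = 1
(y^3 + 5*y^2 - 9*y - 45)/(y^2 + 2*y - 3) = (y^2 + 2*y - 15)/(y - 1)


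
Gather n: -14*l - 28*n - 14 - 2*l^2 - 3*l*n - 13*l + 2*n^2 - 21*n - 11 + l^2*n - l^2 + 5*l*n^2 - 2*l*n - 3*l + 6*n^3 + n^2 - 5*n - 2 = -3*l^2 - 30*l + 6*n^3 + n^2*(5*l + 3) + n*(l^2 - 5*l - 54) - 27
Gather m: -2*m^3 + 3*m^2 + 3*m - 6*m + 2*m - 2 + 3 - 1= -2*m^3 + 3*m^2 - m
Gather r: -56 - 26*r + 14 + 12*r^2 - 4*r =12*r^2 - 30*r - 42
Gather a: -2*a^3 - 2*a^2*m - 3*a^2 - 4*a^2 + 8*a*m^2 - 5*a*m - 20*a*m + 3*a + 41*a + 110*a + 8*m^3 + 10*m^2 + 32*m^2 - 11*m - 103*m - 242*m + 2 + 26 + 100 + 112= -2*a^3 + a^2*(-2*m - 7) + a*(8*m^2 - 25*m + 154) + 8*m^3 + 42*m^2 - 356*m + 240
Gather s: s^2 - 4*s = s^2 - 4*s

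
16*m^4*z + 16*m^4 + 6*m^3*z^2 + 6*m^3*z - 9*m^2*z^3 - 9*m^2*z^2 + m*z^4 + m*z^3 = (-8*m + z)*(-2*m + z)*(m + z)*(m*z + m)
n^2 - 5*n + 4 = (n - 4)*(n - 1)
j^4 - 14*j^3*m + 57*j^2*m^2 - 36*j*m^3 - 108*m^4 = (j - 6*m)^2*(j - 3*m)*(j + m)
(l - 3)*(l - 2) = l^2 - 5*l + 6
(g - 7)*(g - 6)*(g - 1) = g^3 - 14*g^2 + 55*g - 42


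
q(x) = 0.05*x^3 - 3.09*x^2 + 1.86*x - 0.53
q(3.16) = -23.93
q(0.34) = -0.25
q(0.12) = -0.35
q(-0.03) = -0.59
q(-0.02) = -0.57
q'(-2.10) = 15.50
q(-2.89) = -32.92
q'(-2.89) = 20.97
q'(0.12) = 1.12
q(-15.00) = -892.43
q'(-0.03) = 2.05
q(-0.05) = -0.63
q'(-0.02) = 1.98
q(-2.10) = -18.53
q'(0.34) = -0.22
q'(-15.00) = 128.31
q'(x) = 0.15*x^2 - 6.18*x + 1.86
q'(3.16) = -16.17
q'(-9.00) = 69.63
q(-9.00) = -304.01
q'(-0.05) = 2.17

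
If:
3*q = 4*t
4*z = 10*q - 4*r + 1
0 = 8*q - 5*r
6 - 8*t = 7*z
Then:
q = 85/246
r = 68/123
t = 85/328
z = 23/41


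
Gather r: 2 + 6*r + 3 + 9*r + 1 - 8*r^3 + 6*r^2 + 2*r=-8*r^3 + 6*r^2 + 17*r + 6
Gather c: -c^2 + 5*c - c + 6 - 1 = -c^2 + 4*c + 5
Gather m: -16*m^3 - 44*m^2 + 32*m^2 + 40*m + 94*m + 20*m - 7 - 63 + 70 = -16*m^3 - 12*m^2 + 154*m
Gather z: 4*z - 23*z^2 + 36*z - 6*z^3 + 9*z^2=-6*z^3 - 14*z^2 + 40*z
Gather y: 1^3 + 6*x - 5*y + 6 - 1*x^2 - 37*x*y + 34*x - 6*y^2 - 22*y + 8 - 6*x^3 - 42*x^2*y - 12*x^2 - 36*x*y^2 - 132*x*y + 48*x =-6*x^3 - 13*x^2 + 88*x + y^2*(-36*x - 6) + y*(-42*x^2 - 169*x - 27) + 15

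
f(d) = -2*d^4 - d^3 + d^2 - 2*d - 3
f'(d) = -8*d^3 - 3*d^2 + 2*d - 2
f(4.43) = -849.45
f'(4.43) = -747.52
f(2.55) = -102.74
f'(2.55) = -149.06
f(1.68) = -24.21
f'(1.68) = -45.04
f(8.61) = -11575.50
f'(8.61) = -5313.40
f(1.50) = -17.25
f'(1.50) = -32.75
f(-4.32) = -591.65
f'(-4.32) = 578.35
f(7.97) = -8531.49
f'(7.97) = -4226.72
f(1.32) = -12.27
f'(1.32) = -22.99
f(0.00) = -3.00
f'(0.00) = -2.00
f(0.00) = -3.00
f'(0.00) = -2.00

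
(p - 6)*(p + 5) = p^2 - p - 30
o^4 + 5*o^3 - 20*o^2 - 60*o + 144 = (o - 3)*(o - 2)*(o + 4)*(o + 6)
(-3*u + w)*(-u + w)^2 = -3*u^3 + 7*u^2*w - 5*u*w^2 + w^3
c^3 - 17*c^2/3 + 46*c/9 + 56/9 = (c - 4)*(c - 7/3)*(c + 2/3)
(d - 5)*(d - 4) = d^2 - 9*d + 20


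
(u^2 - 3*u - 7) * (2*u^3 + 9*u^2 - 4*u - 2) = 2*u^5 + 3*u^4 - 45*u^3 - 53*u^2 + 34*u + 14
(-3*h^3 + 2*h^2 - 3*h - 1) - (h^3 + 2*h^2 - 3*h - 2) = 1 - 4*h^3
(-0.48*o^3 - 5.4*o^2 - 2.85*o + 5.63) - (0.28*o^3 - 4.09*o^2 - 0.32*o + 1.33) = -0.76*o^3 - 1.31*o^2 - 2.53*o + 4.3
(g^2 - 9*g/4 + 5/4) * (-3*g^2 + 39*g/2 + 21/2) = -3*g^4 + 105*g^3/4 - 297*g^2/8 + 3*g/4 + 105/8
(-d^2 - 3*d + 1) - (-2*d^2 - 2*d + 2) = d^2 - d - 1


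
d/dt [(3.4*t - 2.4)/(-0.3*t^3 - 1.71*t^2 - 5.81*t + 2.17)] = (2.04*t^3 + 3.654*t^2 - 8.208*t - 6.566)/(0.09*t^6 + 1.026*t^5 + 6.4101*t^4 + 18.5682*t^3 + 26.3347*t^2 - 25.2154*t + 4.7089)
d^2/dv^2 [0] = 0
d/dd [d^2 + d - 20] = 2*d + 1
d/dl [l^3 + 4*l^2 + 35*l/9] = 3*l^2 + 8*l + 35/9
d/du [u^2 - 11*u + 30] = 2*u - 11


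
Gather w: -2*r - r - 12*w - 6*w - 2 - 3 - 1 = -3*r - 18*w - 6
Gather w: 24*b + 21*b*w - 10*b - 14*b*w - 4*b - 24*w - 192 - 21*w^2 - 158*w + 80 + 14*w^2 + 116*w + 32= 10*b - 7*w^2 + w*(7*b - 66) - 80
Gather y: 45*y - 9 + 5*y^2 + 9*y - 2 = 5*y^2 + 54*y - 11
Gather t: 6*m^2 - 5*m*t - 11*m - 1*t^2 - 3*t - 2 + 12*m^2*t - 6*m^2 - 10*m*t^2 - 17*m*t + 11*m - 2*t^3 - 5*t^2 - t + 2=-2*t^3 + t^2*(-10*m - 6) + t*(12*m^2 - 22*m - 4)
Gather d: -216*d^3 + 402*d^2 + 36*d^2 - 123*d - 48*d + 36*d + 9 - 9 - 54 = -216*d^3 + 438*d^2 - 135*d - 54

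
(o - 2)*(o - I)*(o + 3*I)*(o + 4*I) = o^4 - 2*o^3 + 6*I*o^3 - 5*o^2 - 12*I*o^2 + 10*o + 12*I*o - 24*I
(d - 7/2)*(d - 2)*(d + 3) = d^3 - 5*d^2/2 - 19*d/2 + 21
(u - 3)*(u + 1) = u^2 - 2*u - 3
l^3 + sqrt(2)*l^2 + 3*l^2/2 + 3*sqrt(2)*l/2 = l*(l + 3/2)*(l + sqrt(2))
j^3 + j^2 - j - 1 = (j - 1)*(j + 1)^2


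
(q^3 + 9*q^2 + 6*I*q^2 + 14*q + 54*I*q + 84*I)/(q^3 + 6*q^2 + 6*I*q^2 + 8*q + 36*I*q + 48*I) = (q + 7)/(q + 4)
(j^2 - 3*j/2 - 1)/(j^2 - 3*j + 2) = (j + 1/2)/(j - 1)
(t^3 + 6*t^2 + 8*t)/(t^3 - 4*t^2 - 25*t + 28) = t*(t + 2)/(t^2 - 8*t + 7)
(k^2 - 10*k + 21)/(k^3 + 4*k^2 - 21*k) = (k - 7)/(k*(k + 7))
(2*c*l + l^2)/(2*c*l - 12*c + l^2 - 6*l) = l/(l - 6)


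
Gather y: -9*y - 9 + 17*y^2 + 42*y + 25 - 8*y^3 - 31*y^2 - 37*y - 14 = -8*y^3 - 14*y^2 - 4*y + 2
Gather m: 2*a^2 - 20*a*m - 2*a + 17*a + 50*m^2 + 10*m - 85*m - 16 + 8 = 2*a^2 + 15*a + 50*m^2 + m*(-20*a - 75) - 8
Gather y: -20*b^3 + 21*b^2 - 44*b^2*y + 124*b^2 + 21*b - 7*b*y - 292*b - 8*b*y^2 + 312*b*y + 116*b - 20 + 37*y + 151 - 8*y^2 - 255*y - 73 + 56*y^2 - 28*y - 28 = -20*b^3 + 145*b^2 - 155*b + y^2*(48 - 8*b) + y*(-44*b^2 + 305*b - 246) + 30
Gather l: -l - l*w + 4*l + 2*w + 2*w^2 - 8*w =l*(3 - w) + 2*w^2 - 6*w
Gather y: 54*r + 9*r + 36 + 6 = 63*r + 42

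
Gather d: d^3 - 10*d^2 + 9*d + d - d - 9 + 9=d^3 - 10*d^2 + 9*d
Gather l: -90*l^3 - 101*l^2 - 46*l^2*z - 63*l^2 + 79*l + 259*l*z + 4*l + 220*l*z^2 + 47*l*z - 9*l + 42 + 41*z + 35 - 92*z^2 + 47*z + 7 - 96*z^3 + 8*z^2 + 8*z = -90*l^3 + l^2*(-46*z - 164) + l*(220*z^2 + 306*z + 74) - 96*z^3 - 84*z^2 + 96*z + 84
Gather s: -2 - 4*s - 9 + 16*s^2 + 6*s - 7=16*s^2 + 2*s - 18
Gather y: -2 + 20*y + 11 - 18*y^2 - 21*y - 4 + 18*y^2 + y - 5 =0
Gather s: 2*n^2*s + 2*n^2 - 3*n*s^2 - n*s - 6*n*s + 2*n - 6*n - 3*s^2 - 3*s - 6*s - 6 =2*n^2 - 4*n + s^2*(-3*n - 3) + s*(2*n^2 - 7*n - 9) - 6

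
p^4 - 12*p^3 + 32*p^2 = p^2*(p - 8)*(p - 4)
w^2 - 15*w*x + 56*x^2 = (w - 8*x)*(w - 7*x)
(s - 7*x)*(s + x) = s^2 - 6*s*x - 7*x^2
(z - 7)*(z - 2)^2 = z^3 - 11*z^2 + 32*z - 28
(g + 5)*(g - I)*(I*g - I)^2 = -g^4 - 3*g^3 + I*g^3 + 9*g^2 + 3*I*g^2 - 5*g - 9*I*g + 5*I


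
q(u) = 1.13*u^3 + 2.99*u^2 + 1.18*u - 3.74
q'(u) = 3.39*u^2 + 5.98*u + 1.18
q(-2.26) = -4.18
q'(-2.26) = 4.98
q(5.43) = 271.74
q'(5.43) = 133.61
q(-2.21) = -3.94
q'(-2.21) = 4.52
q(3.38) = 78.04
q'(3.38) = 60.12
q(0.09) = -3.61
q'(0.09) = 1.75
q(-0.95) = -3.13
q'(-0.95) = -1.44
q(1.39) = 6.71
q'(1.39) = 16.04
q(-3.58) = -21.49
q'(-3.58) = 23.22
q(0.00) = -3.74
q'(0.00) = 1.18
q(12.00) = 2393.62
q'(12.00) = 561.10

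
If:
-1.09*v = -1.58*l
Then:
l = 0.689873417721519*v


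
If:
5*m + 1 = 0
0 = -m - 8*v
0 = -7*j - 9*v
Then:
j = -9/280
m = -1/5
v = 1/40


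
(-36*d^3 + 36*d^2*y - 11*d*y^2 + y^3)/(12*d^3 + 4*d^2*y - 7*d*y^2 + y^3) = (-3*d + y)/(d + y)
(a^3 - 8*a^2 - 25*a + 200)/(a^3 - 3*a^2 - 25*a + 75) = (a - 8)/(a - 3)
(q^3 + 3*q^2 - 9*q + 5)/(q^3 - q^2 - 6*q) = (-q^3 - 3*q^2 + 9*q - 5)/(q*(-q^2 + q + 6))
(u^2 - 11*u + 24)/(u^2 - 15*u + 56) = (u - 3)/(u - 7)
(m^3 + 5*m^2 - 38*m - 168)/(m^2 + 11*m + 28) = m - 6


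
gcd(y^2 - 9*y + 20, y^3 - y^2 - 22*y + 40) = y - 4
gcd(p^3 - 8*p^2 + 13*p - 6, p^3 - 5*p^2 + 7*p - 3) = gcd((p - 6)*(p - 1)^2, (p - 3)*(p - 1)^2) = p^2 - 2*p + 1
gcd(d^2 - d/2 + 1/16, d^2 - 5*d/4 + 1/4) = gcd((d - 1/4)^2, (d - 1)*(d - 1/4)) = d - 1/4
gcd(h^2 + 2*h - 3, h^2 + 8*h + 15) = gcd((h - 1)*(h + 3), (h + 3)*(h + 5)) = h + 3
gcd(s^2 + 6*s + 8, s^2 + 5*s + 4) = s + 4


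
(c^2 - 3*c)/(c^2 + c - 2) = c*(c - 3)/(c^2 + c - 2)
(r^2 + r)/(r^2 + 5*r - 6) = r*(r + 1)/(r^2 + 5*r - 6)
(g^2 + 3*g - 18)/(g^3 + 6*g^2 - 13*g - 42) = (g + 6)/(g^2 + 9*g + 14)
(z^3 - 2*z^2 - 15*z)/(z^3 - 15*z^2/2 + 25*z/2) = 2*(z + 3)/(2*z - 5)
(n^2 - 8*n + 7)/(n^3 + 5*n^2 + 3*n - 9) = (n - 7)/(n^2 + 6*n + 9)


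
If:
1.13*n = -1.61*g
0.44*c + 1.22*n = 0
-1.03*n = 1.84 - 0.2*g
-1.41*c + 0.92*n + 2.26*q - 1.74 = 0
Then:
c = 4.36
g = 1.10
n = -1.57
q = 4.13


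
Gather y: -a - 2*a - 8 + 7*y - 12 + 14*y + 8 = -3*a + 21*y - 12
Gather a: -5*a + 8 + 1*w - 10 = -5*a + w - 2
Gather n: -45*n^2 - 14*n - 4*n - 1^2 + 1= -45*n^2 - 18*n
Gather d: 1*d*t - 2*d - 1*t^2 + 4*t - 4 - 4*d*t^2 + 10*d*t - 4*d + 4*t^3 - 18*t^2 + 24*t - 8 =d*(-4*t^2 + 11*t - 6) + 4*t^3 - 19*t^2 + 28*t - 12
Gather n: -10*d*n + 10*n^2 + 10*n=10*n^2 + n*(10 - 10*d)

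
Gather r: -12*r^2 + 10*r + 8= -12*r^2 + 10*r + 8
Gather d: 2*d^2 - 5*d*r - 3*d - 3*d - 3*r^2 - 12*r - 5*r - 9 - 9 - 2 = 2*d^2 + d*(-5*r - 6) - 3*r^2 - 17*r - 20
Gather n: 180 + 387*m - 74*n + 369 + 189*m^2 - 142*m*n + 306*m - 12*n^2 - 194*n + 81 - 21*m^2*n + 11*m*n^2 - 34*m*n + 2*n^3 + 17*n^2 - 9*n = 189*m^2 + 693*m + 2*n^3 + n^2*(11*m + 5) + n*(-21*m^2 - 176*m - 277) + 630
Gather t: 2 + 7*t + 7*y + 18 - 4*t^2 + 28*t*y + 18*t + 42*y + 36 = -4*t^2 + t*(28*y + 25) + 49*y + 56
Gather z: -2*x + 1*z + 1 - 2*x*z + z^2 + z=-2*x + z^2 + z*(2 - 2*x) + 1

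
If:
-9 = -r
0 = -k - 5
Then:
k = -5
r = 9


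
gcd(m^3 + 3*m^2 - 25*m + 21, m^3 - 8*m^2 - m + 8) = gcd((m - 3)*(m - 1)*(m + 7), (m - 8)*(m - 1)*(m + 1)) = m - 1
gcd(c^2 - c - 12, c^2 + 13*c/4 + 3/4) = c + 3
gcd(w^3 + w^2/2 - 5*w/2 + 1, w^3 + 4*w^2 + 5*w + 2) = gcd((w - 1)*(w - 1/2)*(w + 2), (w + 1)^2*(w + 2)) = w + 2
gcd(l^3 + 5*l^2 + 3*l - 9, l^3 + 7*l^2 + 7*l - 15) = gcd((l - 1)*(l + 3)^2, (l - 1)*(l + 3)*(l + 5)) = l^2 + 2*l - 3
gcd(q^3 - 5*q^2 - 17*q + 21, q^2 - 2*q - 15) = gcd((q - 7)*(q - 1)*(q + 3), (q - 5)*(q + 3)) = q + 3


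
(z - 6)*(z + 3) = z^2 - 3*z - 18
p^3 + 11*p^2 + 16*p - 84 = (p - 2)*(p + 6)*(p + 7)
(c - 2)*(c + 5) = c^2 + 3*c - 10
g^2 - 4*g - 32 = (g - 8)*(g + 4)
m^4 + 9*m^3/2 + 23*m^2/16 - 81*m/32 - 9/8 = (m - 3/4)*(m + 1/2)*(m + 3/4)*(m + 4)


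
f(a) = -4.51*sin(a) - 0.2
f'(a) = -4.51*cos(a)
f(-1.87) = 4.11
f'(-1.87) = 1.33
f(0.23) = -1.23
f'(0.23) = -4.39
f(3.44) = 1.13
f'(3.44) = 4.31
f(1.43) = -4.67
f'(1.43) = -0.63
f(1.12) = -4.26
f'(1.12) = -1.96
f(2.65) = -2.33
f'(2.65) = 3.98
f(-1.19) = 3.99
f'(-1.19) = -1.68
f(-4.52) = -4.63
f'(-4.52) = 0.86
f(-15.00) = 2.73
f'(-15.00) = 3.43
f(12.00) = 2.22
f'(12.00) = -3.81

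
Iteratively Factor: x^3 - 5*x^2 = (x - 5)*(x^2) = x*(x - 5)*(x)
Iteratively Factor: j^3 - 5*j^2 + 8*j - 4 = (j - 2)*(j^2 - 3*j + 2) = (j - 2)^2*(j - 1)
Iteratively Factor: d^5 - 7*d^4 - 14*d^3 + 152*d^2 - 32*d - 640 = (d + 2)*(d^4 - 9*d^3 + 4*d^2 + 144*d - 320) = (d - 4)*(d + 2)*(d^3 - 5*d^2 - 16*d + 80) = (d - 4)*(d + 2)*(d + 4)*(d^2 - 9*d + 20) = (d - 4)^2*(d + 2)*(d + 4)*(d - 5)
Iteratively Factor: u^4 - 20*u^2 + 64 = (u - 2)*(u^3 + 2*u^2 - 16*u - 32) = (u - 4)*(u - 2)*(u^2 + 6*u + 8) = (u - 4)*(u - 2)*(u + 2)*(u + 4)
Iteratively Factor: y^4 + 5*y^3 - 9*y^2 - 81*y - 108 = (y - 4)*(y^3 + 9*y^2 + 27*y + 27) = (y - 4)*(y + 3)*(y^2 + 6*y + 9) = (y - 4)*(y + 3)^2*(y + 3)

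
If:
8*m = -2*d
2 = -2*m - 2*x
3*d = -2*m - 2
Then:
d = -4/5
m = 1/5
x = -6/5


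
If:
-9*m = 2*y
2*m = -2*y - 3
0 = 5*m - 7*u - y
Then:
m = 3/7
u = 57/98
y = -27/14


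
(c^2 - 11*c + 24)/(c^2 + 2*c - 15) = (c - 8)/(c + 5)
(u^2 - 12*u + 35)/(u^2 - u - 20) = (u - 7)/(u + 4)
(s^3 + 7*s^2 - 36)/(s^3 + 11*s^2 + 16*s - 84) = (s + 3)/(s + 7)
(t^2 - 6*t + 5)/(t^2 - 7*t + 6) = (t - 5)/(t - 6)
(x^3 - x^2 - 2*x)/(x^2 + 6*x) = (x^2 - x - 2)/(x + 6)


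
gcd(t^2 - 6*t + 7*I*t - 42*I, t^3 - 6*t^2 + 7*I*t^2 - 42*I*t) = t^2 + t*(-6 + 7*I) - 42*I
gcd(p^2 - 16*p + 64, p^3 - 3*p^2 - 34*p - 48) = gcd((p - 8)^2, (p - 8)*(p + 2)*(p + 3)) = p - 8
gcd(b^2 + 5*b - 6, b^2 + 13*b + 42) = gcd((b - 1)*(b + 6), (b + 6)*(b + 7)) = b + 6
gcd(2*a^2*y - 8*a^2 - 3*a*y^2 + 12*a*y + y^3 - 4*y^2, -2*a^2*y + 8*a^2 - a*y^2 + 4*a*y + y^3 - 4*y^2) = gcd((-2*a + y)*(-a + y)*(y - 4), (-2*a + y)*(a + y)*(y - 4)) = -2*a*y + 8*a + y^2 - 4*y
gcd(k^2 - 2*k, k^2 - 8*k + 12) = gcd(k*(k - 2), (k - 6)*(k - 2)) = k - 2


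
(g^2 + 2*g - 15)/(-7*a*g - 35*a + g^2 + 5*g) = (3 - g)/(7*a - g)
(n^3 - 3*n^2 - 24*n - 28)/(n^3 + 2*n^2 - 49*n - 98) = (n + 2)/(n + 7)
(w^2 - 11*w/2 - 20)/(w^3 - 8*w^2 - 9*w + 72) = (w + 5/2)/(w^2 - 9)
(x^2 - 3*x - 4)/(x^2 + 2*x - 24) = (x + 1)/(x + 6)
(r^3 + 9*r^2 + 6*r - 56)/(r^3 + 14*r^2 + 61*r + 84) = (r - 2)/(r + 3)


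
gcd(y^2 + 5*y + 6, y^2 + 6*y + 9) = y + 3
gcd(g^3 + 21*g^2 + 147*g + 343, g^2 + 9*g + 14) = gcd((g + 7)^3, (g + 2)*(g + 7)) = g + 7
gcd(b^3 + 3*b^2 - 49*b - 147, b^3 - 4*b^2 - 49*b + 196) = b^2 - 49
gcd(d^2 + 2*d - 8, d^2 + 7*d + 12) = d + 4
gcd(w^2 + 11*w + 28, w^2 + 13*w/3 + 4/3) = w + 4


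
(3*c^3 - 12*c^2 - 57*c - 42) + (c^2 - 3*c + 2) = 3*c^3 - 11*c^2 - 60*c - 40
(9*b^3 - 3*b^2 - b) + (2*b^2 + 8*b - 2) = 9*b^3 - b^2 + 7*b - 2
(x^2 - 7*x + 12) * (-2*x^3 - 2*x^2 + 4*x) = -2*x^5 + 12*x^4 - 6*x^3 - 52*x^2 + 48*x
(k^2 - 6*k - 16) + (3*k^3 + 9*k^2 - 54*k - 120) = 3*k^3 + 10*k^2 - 60*k - 136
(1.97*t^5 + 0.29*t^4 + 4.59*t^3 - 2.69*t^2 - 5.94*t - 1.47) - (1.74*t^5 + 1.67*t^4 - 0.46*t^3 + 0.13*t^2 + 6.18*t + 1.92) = 0.23*t^5 - 1.38*t^4 + 5.05*t^3 - 2.82*t^2 - 12.12*t - 3.39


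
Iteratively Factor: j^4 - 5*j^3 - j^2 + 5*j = (j - 1)*(j^3 - 4*j^2 - 5*j) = (j - 5)*(j - 1)*(j^2 + j) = j*(j - 5)*(j - 1)*(j + 1)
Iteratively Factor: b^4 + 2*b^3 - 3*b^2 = (b - 1)*(b^3 + 3*b^2) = b*(b - 1)*(b^2 + 3*b) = b^2*(b - 1)*(b + 3)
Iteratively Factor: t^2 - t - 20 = (t - 5)*(t + 4)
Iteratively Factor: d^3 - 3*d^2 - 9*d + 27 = (d - 3)*(d^2 - 9) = (d - 3)^2*(d + 3)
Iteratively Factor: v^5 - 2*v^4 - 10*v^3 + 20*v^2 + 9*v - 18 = (v - 1)*(v^4 - v^3 - 11*v^2 + 9*v + 18) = (v - 2)*(v - 1)*(v^3 + v^2 - 9*v - 9) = (v - 3)*(v - 2)*(v - 1)*(v^2 + 4*v + 3) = (v - 3)*(v - 2)*(v - 1)*(v + 3)*(v + 1)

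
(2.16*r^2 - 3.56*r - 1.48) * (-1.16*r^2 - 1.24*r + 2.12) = -2.5056*r^4 + 1.4512*r^3 + 10.7104*r^2 - 5.712*r - 3.1376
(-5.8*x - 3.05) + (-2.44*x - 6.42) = -8.24*x - 9.47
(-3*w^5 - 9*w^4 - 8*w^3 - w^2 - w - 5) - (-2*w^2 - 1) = -3*w^5 - 9*w^4 - 8*w^3 + w^2 - w - 4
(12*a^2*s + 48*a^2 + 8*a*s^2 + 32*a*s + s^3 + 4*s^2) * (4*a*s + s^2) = 48*a^3*s^2 + 192*a^3*s + 44*a^2*s^3 + 176*a^2*s^2 + 12*a*s^4 + 48*a*s^3 + s^5 + 4*s^4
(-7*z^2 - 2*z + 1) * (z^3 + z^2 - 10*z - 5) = -7*z^5 - 9*z^4 + 69*z^3 + 56*z^2 - 5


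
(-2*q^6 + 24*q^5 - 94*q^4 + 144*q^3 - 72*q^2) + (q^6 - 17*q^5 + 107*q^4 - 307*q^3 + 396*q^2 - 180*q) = -q^6 + 7*q^5 + 13*q^4 - 163*q^3 + 324*q^2 - 180*q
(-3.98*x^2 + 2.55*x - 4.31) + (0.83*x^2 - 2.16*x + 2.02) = -3.15*x^2 + 0.39*x - 2.29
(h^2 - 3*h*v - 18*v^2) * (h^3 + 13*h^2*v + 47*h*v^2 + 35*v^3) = h^5 + 10*h^4*v - 10*h^3*v^2 - 340*h^2*v^3 - 951*h*v^4 - 630*v^5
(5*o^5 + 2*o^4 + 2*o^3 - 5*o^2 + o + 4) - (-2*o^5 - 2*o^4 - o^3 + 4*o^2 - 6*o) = 7*o^5 + 4*o^4 + 3*o^3 - 9*o^2 + 7*o + 4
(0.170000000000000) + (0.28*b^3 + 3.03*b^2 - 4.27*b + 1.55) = 0.28*b^3 + 3.03*b^2 - 4.27*b + 1.72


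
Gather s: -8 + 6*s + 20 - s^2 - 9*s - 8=-s^2 - 3*s + 4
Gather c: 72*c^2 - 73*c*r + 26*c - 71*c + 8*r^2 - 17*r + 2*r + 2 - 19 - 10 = 72*c^2 + c*(-73*r - 45) + 8*r^2 - 15*r - 27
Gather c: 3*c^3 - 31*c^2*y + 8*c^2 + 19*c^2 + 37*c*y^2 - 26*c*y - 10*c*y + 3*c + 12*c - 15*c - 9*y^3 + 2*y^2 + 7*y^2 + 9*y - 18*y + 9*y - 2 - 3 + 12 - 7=3*c^3 + c^2*(27 - 31*y) + c*(37*y^2 - 36*y) - 9*y^3 + 9*y^2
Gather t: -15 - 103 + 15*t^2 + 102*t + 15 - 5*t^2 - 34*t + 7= 10*t^2 + 68*t - 96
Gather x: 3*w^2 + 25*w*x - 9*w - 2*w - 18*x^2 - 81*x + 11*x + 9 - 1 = 3*w^2 - 11*w - 18*x^2 + x*(25*w - 70) + 8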